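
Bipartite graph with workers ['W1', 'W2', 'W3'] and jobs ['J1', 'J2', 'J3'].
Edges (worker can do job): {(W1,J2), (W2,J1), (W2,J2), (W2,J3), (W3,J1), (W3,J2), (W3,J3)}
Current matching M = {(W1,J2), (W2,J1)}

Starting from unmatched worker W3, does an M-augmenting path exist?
Yes: W3 → J3

An M-augmenting path alternates non-matching / matching edges, starting and ending at unmatched vertices.
Path: W3 → J3
(J3 is unmatched in M, so the path is augmenting.)
Flipping edges along this path would increase |M| from 2 to 3.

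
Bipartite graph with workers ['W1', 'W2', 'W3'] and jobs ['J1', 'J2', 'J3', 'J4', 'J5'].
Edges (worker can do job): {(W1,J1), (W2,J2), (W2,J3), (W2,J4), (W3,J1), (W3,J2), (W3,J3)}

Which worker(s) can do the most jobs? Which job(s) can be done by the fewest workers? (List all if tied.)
Most versatile: W2, W3 (3 jobs); Least covered: J5 (0 workers)

Worker degrees (jobs they can do): W1:1, W2:3, W3:3
Job degrees (workers who can do it): J1:2, J2:2, J3:2, J4:1, J5:0

Maximum worker degree is 3, achieved by: W2, W3
Minimum job degree is 0, achieved by: J5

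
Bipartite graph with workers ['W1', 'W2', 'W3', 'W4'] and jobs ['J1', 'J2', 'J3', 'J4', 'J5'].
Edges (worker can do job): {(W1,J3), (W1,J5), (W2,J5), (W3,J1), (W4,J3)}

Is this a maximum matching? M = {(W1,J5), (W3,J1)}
No, size 2 is not maximum

Proposed matching has size 2.
Maximum matching size for this graph: 3.

This is NOT maximum - can be improved to size 3.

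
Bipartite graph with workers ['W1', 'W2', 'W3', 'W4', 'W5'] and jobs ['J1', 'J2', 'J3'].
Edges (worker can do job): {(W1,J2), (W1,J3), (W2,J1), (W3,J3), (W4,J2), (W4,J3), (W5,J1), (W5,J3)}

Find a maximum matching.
Matching: {(W3,J3), (W4,J2), (W5,J1)}

Maximum matching (size 3):
  W3 → J3
  W4 → J2
  W5 → J1

Each worker is assigned to at most one job, and each job to at most one worker.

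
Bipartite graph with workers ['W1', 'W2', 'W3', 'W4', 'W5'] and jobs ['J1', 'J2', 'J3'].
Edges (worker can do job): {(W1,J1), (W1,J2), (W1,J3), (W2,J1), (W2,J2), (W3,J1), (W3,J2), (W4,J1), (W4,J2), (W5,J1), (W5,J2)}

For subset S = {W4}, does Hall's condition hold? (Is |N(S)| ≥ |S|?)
Yes: |N(S)| = 2, |S| = 1

Subset S = {W4}
Neighbors N(S) = {J1, J2}

|N(S)| = 2, |S| = 1
Hall's condition: |N(S)| ≥ |S| is satisfied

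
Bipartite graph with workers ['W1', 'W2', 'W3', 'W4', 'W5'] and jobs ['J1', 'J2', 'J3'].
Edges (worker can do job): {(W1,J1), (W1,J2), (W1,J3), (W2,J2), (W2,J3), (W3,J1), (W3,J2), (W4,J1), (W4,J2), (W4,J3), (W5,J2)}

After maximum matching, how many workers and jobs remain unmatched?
Unmatched: 2 workers, 0 jobs

Maximum matching size: 3
Workers: 5 total, 3 matched, 2 unmatched
Jobs: 3 total, 3 matched, 0 unmatched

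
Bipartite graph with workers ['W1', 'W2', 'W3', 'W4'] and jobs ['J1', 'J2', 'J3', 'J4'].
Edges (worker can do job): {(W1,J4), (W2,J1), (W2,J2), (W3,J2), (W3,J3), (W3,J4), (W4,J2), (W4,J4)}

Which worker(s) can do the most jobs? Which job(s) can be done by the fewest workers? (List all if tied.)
Most versatile: W3 (3 jobs); Least covered: J1, J3 (1 workers)

Worker degrees (jobs they can do): W1:1, W2:2, W3:3, W4:2
Job degrees (workers who can do it): J1:1, J2:3, J3:1, J4:3

Maximum worker degree is 3, achieved by: W3
Minimum job degree is 1, achieved by: J1, J3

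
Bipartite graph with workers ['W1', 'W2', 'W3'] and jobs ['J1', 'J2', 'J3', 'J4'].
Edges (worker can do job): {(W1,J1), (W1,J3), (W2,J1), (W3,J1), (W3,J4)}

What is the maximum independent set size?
Maximum independent set = 4

By König's theorem:
- Min vertex cover = Max matching = 3
- Max independent set = Total vertices - Min vertex cover
- Max independent set = 7 - 3 = 4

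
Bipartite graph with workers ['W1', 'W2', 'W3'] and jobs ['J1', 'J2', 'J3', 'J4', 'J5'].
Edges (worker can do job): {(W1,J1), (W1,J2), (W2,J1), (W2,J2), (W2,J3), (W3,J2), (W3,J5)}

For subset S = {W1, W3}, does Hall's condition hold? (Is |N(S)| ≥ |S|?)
Yes: |N(S)| = 3, |S| = 2

Subset S = {W1, W3}
Neighbors N(S) = {J1, J2, J5}

|N(S)| = 3, |S| = 2
Hall's condition: |N(S)| ≥ |S| is satisfied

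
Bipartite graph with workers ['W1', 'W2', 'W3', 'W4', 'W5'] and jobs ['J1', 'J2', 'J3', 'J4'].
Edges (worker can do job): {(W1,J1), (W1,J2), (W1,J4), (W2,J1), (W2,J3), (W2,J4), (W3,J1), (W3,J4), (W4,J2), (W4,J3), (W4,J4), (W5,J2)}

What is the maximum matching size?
Maximum matching size = 4

Maximum matching: {(W1,J4), (W3,J1), (W4,J3), (W5,J2)}
Size: 4

This assigns 4 workers to 4 distinct jobs.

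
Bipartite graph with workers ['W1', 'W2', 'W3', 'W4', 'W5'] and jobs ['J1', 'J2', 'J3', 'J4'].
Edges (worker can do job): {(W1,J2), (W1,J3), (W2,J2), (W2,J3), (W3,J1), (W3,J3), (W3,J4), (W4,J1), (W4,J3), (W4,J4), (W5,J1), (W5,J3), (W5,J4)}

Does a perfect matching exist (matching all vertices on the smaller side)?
Yes, perfect matching exists (size 4)

Perfect matching: {(W1,J2), (W3,J1), (W4,J4), (W5,J3)}
All 4 vertices on the smaller side are matched.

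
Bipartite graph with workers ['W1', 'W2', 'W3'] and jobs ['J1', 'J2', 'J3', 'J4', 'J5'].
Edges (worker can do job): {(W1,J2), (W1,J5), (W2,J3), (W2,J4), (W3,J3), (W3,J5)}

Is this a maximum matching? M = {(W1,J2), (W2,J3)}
No, size 2 is not maximum

Proposed matching has size 2.
Maximum matching size for this graph: 3.

This is NOT maximum - can be improved to size 3.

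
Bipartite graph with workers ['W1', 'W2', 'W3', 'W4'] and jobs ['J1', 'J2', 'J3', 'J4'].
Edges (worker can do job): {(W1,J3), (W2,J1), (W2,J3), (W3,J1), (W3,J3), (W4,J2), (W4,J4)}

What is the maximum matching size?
Maximum matching size = 3

Maximum matching: {(W2,J1), (W3,J3), (W4,J2)}
Size: 3

This assigns 3 workers to 3 distinct jobs.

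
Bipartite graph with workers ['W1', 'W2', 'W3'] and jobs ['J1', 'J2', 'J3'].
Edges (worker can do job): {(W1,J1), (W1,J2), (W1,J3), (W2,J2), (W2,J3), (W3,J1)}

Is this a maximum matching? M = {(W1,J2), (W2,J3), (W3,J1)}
Yes, size 3 is maximum

Proposed matching has size 3.
Maximum matching size for this graph: 3.

This is a maximum matching.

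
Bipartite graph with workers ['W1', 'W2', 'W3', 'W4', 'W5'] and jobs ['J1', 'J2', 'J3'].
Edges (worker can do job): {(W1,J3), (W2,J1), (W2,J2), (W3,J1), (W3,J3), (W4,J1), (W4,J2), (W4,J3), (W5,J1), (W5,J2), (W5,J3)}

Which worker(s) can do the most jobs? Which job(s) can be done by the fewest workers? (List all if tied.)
Most versatile: W4, W5 (3 jobs); Least covered: J2 (3 workers)

Worker degrees (jobs they can do): W1:1, W2:2, W3:2, W4:3, W5:3
Job degrees (workers who can do it): J1:4, J2:3, J3:4

Maximum worker degree is 3, achieved by: W4, W5
Minimum job degree is 3, achieved by: J2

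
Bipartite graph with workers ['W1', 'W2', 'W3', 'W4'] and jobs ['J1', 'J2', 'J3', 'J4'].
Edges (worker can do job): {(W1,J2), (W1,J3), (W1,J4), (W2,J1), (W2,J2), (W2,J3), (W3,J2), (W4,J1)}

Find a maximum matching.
Matching: {(W1,J4), (W2,J3), (W3,J2), (W4,J1)}

Maximum matching (size 4):
  W1 → J4
  W2 → J3
  W3 → J2
  W4 → J1

Each worker is assigned to at most one job, and each job to at most one worker.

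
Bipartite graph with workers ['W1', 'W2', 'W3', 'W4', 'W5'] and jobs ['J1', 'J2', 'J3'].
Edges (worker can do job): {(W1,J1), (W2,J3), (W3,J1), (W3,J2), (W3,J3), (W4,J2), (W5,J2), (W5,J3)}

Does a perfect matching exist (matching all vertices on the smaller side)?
Yes, perfect matching exists (size 3)

Perfect matching: {(W3,J1), (W4,J2), (W5,J3)}
All 3 vertices on the smaller side are matched.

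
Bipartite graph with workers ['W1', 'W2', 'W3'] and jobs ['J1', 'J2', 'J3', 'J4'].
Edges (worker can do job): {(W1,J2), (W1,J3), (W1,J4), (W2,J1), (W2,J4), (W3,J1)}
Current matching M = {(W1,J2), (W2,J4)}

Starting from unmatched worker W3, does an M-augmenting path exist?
Yes: W3 → J1

An M-augmenting path alternates non-matching / matching edges, starting and ending at unmatched vertices.
Path: W3 → J1
(J1 is unmatched in M, so the path is augmenting.)
Flipping edges along this path would increase |M| from 2 to 3.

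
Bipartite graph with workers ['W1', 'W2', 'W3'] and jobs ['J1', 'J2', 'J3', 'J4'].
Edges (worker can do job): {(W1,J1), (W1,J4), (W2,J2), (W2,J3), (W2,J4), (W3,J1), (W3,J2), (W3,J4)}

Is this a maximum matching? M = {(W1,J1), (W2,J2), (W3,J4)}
Yes, size 3 is maximum

Proposed matching has size 3.
Maximum matching size for this graph: 3.

This is a maximum matching.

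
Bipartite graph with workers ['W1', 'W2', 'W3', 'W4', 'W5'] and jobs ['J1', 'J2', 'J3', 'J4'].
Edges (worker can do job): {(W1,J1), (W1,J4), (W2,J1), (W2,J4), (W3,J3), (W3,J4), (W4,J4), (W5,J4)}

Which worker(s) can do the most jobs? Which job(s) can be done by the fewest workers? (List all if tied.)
Most versatile: W1, W2, W3 (2 jobs); Least covered: J2 (0 workers)

Worker degrees (jobs they can do): W1:2, W2:2, W3:2, W4:1, W5:1
Job degrees (workers who can do it): J1:2, J2:0, J3:1, J4:5

Maximum worker degree is 2, achieved by: W1, W2, W3
Minimum job degree is 0, achieved by: J2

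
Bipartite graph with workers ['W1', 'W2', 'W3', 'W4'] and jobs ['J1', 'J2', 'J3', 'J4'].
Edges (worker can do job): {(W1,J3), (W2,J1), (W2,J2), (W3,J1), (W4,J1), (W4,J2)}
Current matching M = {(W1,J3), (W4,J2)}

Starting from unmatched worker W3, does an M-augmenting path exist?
Yes: W3 → J1

An M-augmenting path alternates non-matching / matching edges, starting and ending at unmatched vertices.
Path: W3 → J1
(J1 is unmatched in M, so the path is augmenting.)
Flipping edges along this path would increase |M| from 2 to 3.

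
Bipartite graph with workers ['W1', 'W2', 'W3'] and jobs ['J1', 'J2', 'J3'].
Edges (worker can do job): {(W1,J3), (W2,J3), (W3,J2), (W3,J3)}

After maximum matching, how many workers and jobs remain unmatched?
Unmatched: 1 workers, 1 jobs

Maximum matching size: 2
Workers: 3 total, 2 matched, 1 unmatched
Jobs: 3 total, 2 matched, 1 unmatched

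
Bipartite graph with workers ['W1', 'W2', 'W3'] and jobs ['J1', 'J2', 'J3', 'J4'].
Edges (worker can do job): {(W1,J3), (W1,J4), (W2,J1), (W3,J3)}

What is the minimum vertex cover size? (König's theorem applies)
Minimum vertex cover size = 3

By König's theorem: in bipartite graphs,
min vertex cover = max matching = 3

Maximum matching has size 3, so minimum vertex cover also has size 3.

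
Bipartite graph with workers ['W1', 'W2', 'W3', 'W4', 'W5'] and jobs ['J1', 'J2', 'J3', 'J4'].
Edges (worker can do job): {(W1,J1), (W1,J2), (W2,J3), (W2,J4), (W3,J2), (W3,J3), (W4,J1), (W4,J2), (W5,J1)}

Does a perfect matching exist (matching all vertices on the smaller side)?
Yes, perfect matching exists (size 4)

Perfect matching: {(W2,J4), (W3,J3), (W4,J2), (W5,J1)}
All 4 vertices on the smaller side are matched.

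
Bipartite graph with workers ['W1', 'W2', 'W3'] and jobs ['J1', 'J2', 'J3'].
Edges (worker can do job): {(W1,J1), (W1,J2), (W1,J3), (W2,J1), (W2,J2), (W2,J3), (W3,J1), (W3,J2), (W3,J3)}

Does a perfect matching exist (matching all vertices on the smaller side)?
Yes, perfect matching exists (size 3)

Perfect matching: {(W1,J1), (W2,J3), (W3,J2)}
All 3 vertices on the smaller side are matched.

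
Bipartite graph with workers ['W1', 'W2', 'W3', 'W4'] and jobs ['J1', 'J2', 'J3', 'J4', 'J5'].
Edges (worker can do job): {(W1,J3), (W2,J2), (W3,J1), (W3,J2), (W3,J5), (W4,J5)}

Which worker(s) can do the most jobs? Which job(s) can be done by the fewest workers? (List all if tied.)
Most versatile: W3 (3 jobs); Least covered: J4 (0 workers)

Worker degrees (jobs they can do): W1:1, W2:1, W3:3, W4:1
Job degrees (workers who can do it): J1:1, J2:2, J3:1, J4:0, J5:2

Maximum worker degree is 3, achieved by: W3
Minimum job degree is 0, achieved by: J4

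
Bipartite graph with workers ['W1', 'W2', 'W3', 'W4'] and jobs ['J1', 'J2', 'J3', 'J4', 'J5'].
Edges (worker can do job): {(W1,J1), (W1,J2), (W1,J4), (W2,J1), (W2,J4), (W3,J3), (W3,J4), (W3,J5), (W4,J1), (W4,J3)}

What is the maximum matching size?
Maximum matching size = 4

Maximum matching: {(W1,J2), (W2,J4), (W3,J5), (W4,J1)}
Size: 4

This assigns 4 workers to 4 distinct jobs.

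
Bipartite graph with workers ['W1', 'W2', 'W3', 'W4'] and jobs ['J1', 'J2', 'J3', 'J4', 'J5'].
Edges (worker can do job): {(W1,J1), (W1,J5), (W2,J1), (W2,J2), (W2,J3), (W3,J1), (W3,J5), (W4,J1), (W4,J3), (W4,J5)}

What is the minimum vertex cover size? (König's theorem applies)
Minimum vertex cover size = 4

By König's theorem: in bipartite graphs,
min vertex cover = max matching = 4

Maximum matching has size 4, so minimum vertex cover also has size 4.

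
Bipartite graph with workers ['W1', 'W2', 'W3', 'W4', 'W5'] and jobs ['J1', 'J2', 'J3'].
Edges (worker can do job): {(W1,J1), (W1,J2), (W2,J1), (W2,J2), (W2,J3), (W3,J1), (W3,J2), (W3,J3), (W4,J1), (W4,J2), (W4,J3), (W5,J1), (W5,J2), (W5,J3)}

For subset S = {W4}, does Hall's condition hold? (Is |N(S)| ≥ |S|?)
Yes: |N(S)| = 3, |S| = 1

Subset S = {W4}
Neighbors N(S) = {J1, J2, J3}

|N(S)| = 3, |S| = 1
Hall's condition: |N(S)| ≥ |S| is satisfied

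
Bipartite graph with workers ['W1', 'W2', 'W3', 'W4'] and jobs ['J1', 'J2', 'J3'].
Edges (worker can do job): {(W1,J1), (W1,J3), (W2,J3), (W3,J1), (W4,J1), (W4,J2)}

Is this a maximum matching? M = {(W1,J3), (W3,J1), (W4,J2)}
Yes, size 3 is maximum

Proposed matching has size 3.
Maximum matching size for this graph: 3.

This is a maximum matching.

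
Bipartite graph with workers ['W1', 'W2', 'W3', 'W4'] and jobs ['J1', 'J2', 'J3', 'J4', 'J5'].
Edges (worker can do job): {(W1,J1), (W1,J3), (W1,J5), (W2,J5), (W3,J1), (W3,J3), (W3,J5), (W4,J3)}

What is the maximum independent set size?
Maximum independent set = 6

By König's theorem:
- Min vertex cover = Max matching = 3
- Max independent set = Total vertices - Min vertex cover
- Max independent set = 9 - 3 = 6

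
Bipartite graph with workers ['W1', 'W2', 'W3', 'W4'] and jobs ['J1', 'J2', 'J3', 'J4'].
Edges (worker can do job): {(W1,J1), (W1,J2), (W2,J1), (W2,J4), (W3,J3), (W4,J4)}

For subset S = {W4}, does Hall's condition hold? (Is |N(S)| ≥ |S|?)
Yes: |N(S)| = 1, |S| = 1

Subset S = {W4}
Neighbors N(S) = {J4}

|N(S)| = 1, |S| = 1
Hall's condition: |N(S)| ≥ |S| is satisfied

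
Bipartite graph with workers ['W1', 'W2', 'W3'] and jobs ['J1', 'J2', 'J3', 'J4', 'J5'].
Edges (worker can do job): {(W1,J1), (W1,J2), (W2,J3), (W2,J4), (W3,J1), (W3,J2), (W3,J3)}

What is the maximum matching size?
Maximum matching size = 3

Maximum matching: {(W1,J2), (W2,J4), (W3,J1)}
Size: 3

This assigns 3 workers to 3 distinct jobs.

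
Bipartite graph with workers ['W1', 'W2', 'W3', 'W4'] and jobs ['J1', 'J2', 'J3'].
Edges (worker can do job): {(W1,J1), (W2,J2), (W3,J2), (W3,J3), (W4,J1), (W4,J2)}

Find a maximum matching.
Matching: {(W1,J1), (W3,J3), (W4,J2)}

Maximum matching (size 3):
  W1 → J1
  W3 → J3
  W4 → J2

Each worker is assigned to at most one job, and each job to at most one worker.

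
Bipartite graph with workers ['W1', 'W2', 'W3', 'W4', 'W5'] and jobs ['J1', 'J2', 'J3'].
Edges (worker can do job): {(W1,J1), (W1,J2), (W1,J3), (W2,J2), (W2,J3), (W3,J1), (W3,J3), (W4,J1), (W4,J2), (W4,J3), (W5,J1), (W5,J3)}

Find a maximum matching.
Matching: {(W3,J1), (W4,J2), (W5,J3)}

Maximum matching (size 3):
  W3 → J1
  W4 → J2
  W5 → J3

Each worker is assigned to at most one job, and each job to at most one worker.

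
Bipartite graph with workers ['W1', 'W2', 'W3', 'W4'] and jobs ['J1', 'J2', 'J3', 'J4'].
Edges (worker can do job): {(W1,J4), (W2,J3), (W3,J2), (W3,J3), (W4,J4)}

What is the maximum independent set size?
Maximum independent set = 5

By König's theorem:
- Min vertex cover = Max matching = 3
- Max independent set = Total vertices - Min vertex cover
- Max independent set = 8 - 3 = 5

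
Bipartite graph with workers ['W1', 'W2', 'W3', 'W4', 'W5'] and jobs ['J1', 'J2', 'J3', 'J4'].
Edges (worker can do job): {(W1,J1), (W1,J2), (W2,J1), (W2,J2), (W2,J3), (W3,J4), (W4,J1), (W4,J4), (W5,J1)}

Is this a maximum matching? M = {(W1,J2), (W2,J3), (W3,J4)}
No, size 3 is not maximum

Proposed matching has size 3.
Maximum matching size for this graph: 4.

This is NOT maximum - can be improved to size 4.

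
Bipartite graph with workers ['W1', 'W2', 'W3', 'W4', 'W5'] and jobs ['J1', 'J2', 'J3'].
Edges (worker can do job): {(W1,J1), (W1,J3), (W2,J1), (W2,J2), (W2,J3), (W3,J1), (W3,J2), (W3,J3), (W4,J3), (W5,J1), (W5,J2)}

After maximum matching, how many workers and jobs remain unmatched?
Unmatched: 2 workers, 0 jobs

Maximum matching size: 3
Workers: 5 total, 3 matched, 2 unmatched
Jobs: 3 total, 3 matched, 0 unmatched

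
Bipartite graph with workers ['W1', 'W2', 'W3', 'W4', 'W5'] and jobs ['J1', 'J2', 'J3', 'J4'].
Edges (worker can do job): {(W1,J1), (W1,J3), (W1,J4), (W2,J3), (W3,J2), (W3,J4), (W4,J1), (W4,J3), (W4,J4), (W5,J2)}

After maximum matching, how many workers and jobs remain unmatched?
Unmatched: 1 workers, 0 jobs

Maximum matching size: 4
Workers: 5 total, 4 matched, 1 unmatched
Jobs: 4 total, 4 matched, 0 unmatched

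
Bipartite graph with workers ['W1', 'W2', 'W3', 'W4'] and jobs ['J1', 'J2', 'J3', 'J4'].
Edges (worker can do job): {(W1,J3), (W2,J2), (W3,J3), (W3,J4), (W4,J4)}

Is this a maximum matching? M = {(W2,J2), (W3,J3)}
No, size 2 is not maximum

Proposed matching has size 2.
Maximum matching size for this graph: 3.

This is NOT maximum - can be improved to size 3.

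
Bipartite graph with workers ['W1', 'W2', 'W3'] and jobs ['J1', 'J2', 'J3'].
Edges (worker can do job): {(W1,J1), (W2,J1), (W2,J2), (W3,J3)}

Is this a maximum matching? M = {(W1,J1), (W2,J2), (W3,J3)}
Yes, size 3 is maximum

Proposed matching has size 3.
Maximum matching size for this graph: 3.

This is a maximum matching.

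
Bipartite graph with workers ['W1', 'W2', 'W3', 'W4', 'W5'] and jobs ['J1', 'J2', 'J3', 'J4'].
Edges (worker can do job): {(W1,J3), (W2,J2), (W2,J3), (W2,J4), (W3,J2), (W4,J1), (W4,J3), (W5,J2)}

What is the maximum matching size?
Maximum matching size = 4

Maximum matching: {(W1,J3), (W2,J4), (W3,J2), (W4,J1)}
Size: 4

This assigns 4 workers to 4 distinct jobs.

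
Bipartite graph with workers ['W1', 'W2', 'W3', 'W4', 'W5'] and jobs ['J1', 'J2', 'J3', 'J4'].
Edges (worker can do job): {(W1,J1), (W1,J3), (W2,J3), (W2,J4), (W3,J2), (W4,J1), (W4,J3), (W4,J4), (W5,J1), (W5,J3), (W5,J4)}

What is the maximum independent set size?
Maximum independent set = 5

By König's theorem:
- Min vertex cover = Max matching = 4
- Max independent set = Total vertices - Min vertex cover
- Max independent set = 9 - 4 = 5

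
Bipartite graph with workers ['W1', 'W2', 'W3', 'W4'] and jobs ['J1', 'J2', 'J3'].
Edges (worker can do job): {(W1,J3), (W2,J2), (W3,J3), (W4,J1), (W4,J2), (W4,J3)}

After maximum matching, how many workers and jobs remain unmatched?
Unmatched: 1 workers, 0 jobs

Maximum matching size: 3
Workers: 4 total, 3 matched, 1 unmatched
Jobs: 3 total, 3 matched, 0 unmatched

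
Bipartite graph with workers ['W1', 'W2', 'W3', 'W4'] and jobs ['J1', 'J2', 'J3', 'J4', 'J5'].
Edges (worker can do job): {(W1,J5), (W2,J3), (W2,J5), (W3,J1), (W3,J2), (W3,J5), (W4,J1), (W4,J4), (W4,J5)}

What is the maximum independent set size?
Maximum independent set = 5

By König's theorem:
- Min vertex cover = Max matching = 4
- Max independent set = Total vertices - Min vertex cover
- Max independent set = 9 - 4 = 5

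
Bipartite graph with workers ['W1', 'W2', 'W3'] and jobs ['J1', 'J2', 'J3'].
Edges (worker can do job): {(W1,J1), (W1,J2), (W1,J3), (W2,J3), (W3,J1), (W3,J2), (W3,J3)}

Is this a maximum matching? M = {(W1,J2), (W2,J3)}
No, size 2 is not maximum

Proposed matching has size 2.
Maximum matching size for this graph: 3.

This is NOT maximum - can be improved to size 3.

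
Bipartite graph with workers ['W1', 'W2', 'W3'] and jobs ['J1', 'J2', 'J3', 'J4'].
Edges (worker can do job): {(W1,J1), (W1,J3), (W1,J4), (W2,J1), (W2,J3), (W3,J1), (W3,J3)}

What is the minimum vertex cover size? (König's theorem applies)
Minimum vertex cover size = 3

By König's theorem: in bipartite graphs,
min vertex cover = max matching = 3

Maximum matching has size 3, so minimum vertex cover also has size 3.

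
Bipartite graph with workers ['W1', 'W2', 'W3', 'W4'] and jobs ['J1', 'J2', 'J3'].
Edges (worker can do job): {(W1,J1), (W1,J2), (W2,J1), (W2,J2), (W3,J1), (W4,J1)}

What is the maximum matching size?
Maximum matching size = 2

Maximum matching: {(W1,J2), (W4,J1)}
Size: 2

This assigns 2 workers to 2 distinct jobs.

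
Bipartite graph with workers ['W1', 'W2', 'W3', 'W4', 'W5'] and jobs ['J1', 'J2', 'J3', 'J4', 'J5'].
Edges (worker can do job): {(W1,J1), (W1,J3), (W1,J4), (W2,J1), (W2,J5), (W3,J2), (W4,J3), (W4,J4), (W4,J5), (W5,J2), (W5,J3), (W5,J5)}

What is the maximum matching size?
Maximum matching size = 5

Maximum matching: {(W1,J3), (W2,J1), (W3,J2), (W4,J4), (W5,J5)}
Size: 5

This assigns 5 workers to 5 distinct jobs.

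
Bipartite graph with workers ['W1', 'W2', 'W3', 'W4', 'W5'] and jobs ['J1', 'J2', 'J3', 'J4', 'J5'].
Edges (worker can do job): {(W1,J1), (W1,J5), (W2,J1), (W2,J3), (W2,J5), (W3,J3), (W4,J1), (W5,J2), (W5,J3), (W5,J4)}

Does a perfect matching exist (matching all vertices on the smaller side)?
No, maximum matching has size 4 < 5

Maximum matching has size 4, need 5 for perfect matching.
Unmatched workers: ['W2']
Unmatched jobs: ['J2']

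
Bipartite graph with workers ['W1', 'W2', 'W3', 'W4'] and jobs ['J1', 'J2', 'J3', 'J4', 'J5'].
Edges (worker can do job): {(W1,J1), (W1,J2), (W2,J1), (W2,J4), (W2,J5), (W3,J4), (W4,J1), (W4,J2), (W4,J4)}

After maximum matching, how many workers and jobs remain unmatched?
Unmatched: 0 workers, 1 jobs

Maximum matching size: 4
Workers: 4 total, 4 matched, 0 unmatched
Jobs: 5 total, 4 matched, 1 unmatched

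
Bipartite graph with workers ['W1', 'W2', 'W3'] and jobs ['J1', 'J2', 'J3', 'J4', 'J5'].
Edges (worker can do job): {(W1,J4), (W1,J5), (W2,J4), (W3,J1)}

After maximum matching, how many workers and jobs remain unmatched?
Unmatched: 0 workers, 2 jobs

Maximum matching size: 3
Workers: 3 total, 3 matched, 0 unmatched
Jobs: 5 total, 3 matched, 2 unmatched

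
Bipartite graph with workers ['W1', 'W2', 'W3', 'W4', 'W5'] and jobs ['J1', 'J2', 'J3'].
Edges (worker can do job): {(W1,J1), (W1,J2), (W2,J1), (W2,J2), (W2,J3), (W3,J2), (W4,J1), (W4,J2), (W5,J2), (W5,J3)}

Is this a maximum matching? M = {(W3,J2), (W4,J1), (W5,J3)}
Yes, size 3 is maximum

Proposed matching has size 3.
Maximum matching size for this graph: 3.

This is a maximum matching.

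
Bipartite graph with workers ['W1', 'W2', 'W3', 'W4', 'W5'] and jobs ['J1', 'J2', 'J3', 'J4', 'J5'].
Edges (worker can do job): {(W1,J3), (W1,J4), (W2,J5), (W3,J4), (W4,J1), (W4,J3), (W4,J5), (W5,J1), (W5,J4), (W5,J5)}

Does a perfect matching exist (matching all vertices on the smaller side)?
No, maximum matching has size 4 < 5

Maximum matching has size 4, need 5 for perfect matching.
Unmatched workers: ['W2']
Unmatched jobs: ['J2']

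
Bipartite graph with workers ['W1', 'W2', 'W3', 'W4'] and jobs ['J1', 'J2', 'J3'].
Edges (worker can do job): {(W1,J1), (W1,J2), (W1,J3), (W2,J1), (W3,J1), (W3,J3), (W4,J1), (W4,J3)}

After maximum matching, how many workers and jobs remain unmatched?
Unmatched: 1 workers, 0 jobs

Maximum matching size: 3
Workers: 4 total, 3 matched, 1 unmatched
Jobs: 3 total, 3 matched, 0 unmatched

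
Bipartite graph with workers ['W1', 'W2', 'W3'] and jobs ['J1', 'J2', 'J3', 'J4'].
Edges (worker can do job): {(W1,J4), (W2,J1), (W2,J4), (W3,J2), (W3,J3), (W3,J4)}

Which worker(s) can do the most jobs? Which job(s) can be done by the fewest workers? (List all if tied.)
Most versatile: W3 (3 jobs); Least covered: J1, J2, J3 (1 workers)

Worker degrees (jobs they can do): W1:1, W2:2, W3:3
Job degrees (workers who can do it): J1:1, J2:1, J3:1, J4:3

Maximum worker degree is 3, achieved by: W3
Minimum job degree is 1, achieved by: J1, J2, J3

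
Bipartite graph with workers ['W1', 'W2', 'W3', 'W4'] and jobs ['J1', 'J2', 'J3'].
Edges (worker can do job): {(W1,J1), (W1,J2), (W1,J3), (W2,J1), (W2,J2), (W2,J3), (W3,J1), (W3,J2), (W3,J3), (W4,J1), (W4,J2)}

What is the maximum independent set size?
Maximum independent set = 4

By König's theorem:
- Min vertex cover = Max matching = 3
- Max independent set = Total vertices - Min vertex cover
- Max independent set = 7 - 3 = 4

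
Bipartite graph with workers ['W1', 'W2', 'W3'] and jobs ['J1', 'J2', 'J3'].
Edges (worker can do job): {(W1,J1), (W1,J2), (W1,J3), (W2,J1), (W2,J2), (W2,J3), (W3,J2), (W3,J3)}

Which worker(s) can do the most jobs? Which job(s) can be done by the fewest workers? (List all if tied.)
Most versatile: W1, W2 (3 jobs); Least covered: J1 (2 workers)

Worker degrees (jobs they can do): W1:3, W2:3, W3:2
Job degrees (workers who can do it): J1:2, J2:3, J3:3

Maximum worker degree is 3, achieved by: W1, W2
Minimum job degree is 2, achieved by: J1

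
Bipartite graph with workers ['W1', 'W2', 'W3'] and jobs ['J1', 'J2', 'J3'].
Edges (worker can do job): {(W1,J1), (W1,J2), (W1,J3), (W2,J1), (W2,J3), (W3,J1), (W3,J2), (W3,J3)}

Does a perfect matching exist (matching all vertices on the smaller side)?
Yes, perfect matching exists (size 3)

Perfect matching: {(W1,J2), (W2,J1), (W3,J3)}
All 3 vertices on the smaller side are matched.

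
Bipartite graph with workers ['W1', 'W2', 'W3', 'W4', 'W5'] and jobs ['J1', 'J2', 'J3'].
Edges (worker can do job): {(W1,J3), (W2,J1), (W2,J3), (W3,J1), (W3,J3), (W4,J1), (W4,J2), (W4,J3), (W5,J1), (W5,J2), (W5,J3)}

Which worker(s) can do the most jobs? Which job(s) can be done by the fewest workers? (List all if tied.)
Most versatile: W4, W5 (3 jobs); Least covered: J2 (2 workers)

Worker degrees (jobs they can do): W1:1, W2:2, W3:2, W4:3, W5:3
Job degrees (workers who can do it): J1:4, J2:2, J3:5

Maximum worker degree is 3, achieved by: W4, W5
Minimum job degree is 2, achieved by: J2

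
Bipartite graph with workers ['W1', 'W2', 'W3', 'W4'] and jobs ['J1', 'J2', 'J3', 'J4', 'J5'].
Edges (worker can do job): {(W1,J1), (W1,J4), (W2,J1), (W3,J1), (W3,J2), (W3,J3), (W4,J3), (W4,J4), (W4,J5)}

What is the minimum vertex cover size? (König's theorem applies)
Minimum vertex cover size = 4

By König's theorem: in bipartite graphs,
min vertex cover = max matching = 4

Maximum matching has size 4, so minimum vertex cover also has size 4.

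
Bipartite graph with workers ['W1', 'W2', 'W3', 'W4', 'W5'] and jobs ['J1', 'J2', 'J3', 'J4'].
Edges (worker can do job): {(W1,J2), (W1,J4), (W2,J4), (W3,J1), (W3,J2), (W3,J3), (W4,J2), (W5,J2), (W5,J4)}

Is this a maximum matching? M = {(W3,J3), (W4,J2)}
No, size 2 is not maximum

Proposed matching has size 2.
Maximum matching size for this graph: 3.

This is NOT maximum - can be improved to size 3.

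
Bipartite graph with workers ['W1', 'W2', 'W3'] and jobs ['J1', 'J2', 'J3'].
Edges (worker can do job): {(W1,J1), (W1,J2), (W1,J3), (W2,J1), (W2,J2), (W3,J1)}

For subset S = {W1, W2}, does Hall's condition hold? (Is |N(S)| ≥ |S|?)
Yes: |N(S)| = 3, |S| = 2

Subset S = {W1, W2}
Neighbors N(S) = {J1, J2, J3}

|N(S)| = 3, |S| = 2
Hall's condition: |N(S)| ≥ |S| is satisfied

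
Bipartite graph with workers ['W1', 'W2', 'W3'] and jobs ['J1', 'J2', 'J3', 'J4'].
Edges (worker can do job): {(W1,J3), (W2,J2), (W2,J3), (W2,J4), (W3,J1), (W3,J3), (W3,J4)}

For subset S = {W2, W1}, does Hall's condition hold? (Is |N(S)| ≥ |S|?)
Yes: |N(S)| = 3, |S| = 2

Subset S = {W2, W1}
Neighbors N(S) = {J2, J3, J4}

|N(S)| = 3, |S| = 2
Hall's condition: |N(S)| ≥ |S| is satisfied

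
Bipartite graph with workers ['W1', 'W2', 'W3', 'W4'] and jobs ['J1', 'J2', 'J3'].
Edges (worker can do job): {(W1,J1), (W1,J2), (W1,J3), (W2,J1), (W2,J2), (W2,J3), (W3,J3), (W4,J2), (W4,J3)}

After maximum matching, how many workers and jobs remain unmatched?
Unmatched: 1 workers, 0 jobs

Maximum matching size: 3
Workers: 4 total, 3 matched, 1 unmatched
Jobs: 3 total, 3 matched, 0 unmatched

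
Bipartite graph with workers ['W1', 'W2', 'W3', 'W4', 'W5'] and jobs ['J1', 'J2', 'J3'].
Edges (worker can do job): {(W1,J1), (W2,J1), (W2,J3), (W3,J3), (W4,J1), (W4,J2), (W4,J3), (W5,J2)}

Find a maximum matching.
Matching: {(W3,J3), (W4,J1), (W5,J2)}

Maximum matching (size 3):
  W3 → J3
  W4 → J1
  W5 → J2

Each worker is assigned to at most one job, and each job to at most one worker.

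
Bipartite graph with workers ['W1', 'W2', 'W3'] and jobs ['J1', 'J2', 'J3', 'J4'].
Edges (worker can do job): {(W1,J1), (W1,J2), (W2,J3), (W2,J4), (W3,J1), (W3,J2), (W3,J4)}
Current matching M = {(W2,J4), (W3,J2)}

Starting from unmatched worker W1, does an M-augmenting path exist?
Yes: W1 → J2 → W3 → J4 → W2 → J3

An M-augmenting path alternates non-matching / matching edges, starting and ending at unmatched vertices.
Path: W1 → J2 → W3 → J4 → W2 → J3
(J3 is unmatched in M, so the path is augmenting.)
Flipping edges along this path would increase |M| from 2 to 3.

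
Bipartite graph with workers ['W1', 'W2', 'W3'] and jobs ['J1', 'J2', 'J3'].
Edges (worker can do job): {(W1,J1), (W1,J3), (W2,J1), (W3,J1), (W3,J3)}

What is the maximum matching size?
Maximum matching size = 2

Maximum matching: {(W1,J3), (W3,J1)}
Size: 2

This assigns 2 workers to 2 distinct jobs.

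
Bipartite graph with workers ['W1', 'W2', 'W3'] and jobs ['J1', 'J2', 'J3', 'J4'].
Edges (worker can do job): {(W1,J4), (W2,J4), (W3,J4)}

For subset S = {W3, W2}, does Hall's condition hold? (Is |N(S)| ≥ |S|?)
No: |N(S)| = 1, |S| = 2

Subset S = {W3, W2}
Neighbors N(S) = {J4}

|N(S)| = 1, |S| = 2
Hall's condition: |N(S)| ≥ |S| is NOT satisfied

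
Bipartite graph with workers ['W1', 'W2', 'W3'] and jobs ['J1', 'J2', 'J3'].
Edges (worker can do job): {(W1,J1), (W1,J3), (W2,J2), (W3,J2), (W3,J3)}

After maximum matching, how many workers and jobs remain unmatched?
Unmatched: 0 workers, 0 jobs

Maximum matching size: 3
Workers: 3 total, 3 matched, 0 unmatched
Jobs: 3 total, 3 matched, 0 unmatched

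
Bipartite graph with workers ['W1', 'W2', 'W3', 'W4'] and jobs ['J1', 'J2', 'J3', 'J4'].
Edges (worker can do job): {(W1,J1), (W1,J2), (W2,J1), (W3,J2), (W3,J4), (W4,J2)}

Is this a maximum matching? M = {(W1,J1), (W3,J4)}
No, size 2 is not maximum

Proposed matching has size 2.
Maximum matching size for this graph: 3.

This is NOT maximum - can be improved to size 3.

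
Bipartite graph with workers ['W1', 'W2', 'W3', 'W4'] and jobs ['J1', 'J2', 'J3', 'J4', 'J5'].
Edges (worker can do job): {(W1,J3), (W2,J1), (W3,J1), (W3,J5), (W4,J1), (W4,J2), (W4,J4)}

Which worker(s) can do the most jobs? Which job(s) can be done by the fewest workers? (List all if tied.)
Most versatile: W4 (3 jobs); Least covered: J2, J3, J4, J5 (1 workers)

Worker degrees (jobs they can do): W1:1, W2:1, W3:2, W4:3
Job degrees (workers who can do it): J1:3, J2:1, J3:1, J4:1, J5:1

Maximum worker degree is 3, achieved by: W4
Minimum job degree is 1, achieved by: J2, J3, J4, J5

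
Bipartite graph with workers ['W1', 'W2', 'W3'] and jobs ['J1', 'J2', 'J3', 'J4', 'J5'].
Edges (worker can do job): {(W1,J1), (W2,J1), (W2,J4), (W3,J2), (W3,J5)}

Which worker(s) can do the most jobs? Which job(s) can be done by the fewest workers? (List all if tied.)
Most versatile: W2, W3 (2 jobs); Least covered: J3 (0 workers)

Worker degrees (jobs they can do): W1:1, W2:2, W3:2
Job degrees (workers who can do it): J1:2, J2:1, J3:0, J4:1, J5:1

Maximum worker degree is 2, achieved by: W2, W3
Minimum job degree is 0, achieved by: J3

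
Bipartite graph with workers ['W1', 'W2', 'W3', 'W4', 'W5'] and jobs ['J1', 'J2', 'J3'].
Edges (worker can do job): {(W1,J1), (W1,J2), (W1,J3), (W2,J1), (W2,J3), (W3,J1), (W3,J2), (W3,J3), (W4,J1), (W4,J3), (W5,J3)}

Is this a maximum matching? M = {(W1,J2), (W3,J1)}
No, size 2 is not maximum

Proposed matching has size 2.
Maximum matching size for this graph: 3.

This is NOT maximum - can be improved to size 3.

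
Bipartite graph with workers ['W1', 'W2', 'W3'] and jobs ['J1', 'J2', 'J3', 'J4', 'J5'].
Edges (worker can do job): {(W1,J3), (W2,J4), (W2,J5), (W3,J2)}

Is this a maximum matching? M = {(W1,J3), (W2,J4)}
No, size 2 is not maximum

Proposed matching has size 2.
Maximum matching size for this graph: 3.

This is NOT maximum - can be improved to size 3.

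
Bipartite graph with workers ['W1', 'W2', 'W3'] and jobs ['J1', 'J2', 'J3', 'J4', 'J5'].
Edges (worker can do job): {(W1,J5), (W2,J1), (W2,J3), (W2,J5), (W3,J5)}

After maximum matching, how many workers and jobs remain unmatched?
Unmatched: 1 workers, 3 jobs

Maximum matching size: 2
Workers: 3 total, 2 matched, 1 unmatched
Jobs: 5 total, 2 matched, 3 unmatched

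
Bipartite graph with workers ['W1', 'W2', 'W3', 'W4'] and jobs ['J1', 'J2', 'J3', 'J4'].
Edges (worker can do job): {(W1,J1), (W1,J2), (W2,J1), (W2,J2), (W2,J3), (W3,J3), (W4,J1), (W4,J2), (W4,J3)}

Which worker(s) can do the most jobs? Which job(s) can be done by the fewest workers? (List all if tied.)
Most versatile: W2, W4 (3 jobs); Least covered: J4 (0 workers)

Worker degrees (jobs they can do): W1:2, W2:3, W3:1, W4:3
Job degrees (workers who can do it): J1:3, J2:3, J3:3, J4:0

Maximum worker degree is 3, achieved by: W2, W4
Minimum job degree is 0, achieved by: J4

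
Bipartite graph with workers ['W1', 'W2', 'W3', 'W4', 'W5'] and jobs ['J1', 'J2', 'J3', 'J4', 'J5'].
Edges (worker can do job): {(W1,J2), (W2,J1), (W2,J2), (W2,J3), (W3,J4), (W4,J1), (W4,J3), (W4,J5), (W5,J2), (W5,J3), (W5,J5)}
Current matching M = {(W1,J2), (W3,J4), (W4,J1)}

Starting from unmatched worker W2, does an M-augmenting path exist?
Yes: W2 → J3

An M-augmenting path alternates non-matching / matching edges, starting and ending at unmatched vertices.
Path: W2 → J3
(J3 is unmatched in M, so the path is augmenting.)
Flipping edges along this path would increase |M| from 3 to 4.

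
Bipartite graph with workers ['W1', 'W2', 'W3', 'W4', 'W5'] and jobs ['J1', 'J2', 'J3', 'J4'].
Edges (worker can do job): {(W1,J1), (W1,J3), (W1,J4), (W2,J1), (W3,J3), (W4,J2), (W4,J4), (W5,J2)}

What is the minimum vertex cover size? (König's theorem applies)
Minimum vertex cover size = 4

By König's theorem: in bipartite graphs,
min vertex cover = max matching = 4

Maximum matching has size 4, so minimum vertex cover also has size 4.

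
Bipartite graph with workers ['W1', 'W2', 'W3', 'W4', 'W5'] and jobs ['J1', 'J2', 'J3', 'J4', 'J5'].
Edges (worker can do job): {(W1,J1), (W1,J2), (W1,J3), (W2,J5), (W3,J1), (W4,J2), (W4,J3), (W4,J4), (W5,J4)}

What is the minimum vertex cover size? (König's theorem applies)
Minimum vertex cover size = 5

By König's theorem: in bipartite graphs,
min vertex cover = max matching = 5

Maximum matching has size 5, so minimum vertex cover also has size 5.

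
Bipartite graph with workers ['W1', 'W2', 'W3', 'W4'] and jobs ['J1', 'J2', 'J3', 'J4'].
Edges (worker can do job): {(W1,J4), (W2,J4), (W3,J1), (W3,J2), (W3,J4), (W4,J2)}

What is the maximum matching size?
Maximum matching size = 3

Maximum matching: {(W1,J4), (W3,J1), (W4,J2)}
Size: 3

This assigns 3 workers to 3 distinct jobs.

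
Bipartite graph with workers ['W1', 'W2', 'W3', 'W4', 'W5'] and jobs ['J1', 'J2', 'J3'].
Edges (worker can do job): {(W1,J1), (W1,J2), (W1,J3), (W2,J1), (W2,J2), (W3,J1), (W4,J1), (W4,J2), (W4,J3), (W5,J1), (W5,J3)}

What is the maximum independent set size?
Maximum independent set = 5

By König's theorem:
- Min vertex cover = Max matching = 3
- Max independent set = Total vertices - Min vertex cover
- Max independent set = 8 - 3 = 5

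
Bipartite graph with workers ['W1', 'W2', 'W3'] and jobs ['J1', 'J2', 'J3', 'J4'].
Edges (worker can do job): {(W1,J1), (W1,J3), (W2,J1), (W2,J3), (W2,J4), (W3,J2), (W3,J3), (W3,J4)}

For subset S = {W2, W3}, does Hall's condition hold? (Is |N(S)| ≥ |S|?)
Yes: |N(S)| = 4, |S| = 2

Subset S = {W2, W3}
Neighbors N(S) = {J1, J2, J3, J4}

|N(S)| = 4, |S| = 2
Hall's condition: |N(S)| ≥ |S| is satisfied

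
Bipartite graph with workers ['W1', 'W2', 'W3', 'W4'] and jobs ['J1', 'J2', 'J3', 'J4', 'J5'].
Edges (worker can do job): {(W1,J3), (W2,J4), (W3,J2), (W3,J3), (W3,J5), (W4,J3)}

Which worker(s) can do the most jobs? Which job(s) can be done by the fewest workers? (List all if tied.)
Most versatile: W3 (3 jobs); Least covered: J1 (0 workers)

Worker degrees (jobs they can do): W1:1, W2:1, W3:3, W4:1
Job degrees (workers who can do it): J1:0, J2:1, J3:3, J4:1, J5:1

Maximum worker degree is 3, achieved by: W3
Minimum job degree is 0, achieved by: J1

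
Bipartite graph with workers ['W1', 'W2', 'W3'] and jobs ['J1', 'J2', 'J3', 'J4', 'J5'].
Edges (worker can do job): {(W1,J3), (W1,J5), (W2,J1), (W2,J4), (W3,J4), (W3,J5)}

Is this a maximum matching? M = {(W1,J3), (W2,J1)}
No, size 2 is not maximum

Proposed matching has size 2.
Maximum matching size for this graph: 3.

This is NOT maximum - can be improved to size 3.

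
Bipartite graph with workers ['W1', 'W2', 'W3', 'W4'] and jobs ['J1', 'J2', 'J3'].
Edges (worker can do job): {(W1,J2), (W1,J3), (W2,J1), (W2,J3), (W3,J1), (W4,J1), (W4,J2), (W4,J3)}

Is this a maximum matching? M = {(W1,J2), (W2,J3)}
No, size 2 is not maximum

Proposed matching has size 2.
Maximum matching size for this graph: 3.

This is NOT maximum - can be improved to size 3.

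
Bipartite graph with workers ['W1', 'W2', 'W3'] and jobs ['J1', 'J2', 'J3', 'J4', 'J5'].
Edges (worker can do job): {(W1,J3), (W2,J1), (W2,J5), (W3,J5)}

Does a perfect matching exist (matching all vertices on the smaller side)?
Yes, perfect matching exists (size 3)

Perfect matching: {(W1,J3), (W2,J1), (W3,J5)}
All 3 vertices on the smaller side are matched.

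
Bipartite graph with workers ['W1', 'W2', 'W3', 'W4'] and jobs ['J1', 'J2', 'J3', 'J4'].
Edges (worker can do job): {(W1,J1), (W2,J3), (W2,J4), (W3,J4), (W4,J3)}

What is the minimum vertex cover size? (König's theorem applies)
Minimum vertex cover size = 3

By König's theorem: in bipartite graphs,
min vertex cover = max matching = 3

Maximum matching has size 3, so minimum vertex cover also has size 3.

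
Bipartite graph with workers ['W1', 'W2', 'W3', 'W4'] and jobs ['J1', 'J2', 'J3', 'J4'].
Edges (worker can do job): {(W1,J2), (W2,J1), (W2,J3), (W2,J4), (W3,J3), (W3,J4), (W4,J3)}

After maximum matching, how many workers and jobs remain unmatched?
Unmatched: 0 workers, 0 jobs

Maximum matching size: 4
Workers: 4 total, 4 matched, 0 unmatched
Jobs: 4 total, 4 matched, 0 unmatched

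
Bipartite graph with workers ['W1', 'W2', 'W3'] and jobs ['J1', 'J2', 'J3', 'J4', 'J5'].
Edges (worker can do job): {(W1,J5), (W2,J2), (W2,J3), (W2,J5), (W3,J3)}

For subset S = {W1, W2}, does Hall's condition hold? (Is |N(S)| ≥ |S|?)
Yes: |N(S)| = 3, |S| = 2

Subset S = {W1, W2}
Neighbors N(S) = {J2, J3, J5}

|N(S)| = 3, |S| = 2
Hall's condition: |N(S)| ≥ |S| is satisfied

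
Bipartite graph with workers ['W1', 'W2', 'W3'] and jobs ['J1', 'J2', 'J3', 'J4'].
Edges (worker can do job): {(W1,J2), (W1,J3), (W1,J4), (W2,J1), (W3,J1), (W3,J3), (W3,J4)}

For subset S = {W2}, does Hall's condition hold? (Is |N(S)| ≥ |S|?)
Yes: |N(S)| = 1, |S| = 1

Subset S = {W2}
Neighbors N(S) = {J1}

|N(S)| = 1, |S| = 1
Hall's condition: |N(S)| ≥ |S| is satisfied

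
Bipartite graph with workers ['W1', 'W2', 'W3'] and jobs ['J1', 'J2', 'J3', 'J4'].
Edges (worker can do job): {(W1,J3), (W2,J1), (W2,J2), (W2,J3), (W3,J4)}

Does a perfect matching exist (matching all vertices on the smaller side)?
Yes, perfect matching exists (size 3)

Perfect matching: {(W1,J3), (W2,J2), (W3,J4)}
All 3 vertices on the smaller side are matched.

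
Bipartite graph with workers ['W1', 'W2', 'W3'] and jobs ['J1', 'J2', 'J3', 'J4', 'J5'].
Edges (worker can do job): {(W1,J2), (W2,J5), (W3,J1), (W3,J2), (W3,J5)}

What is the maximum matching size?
Maximum matching size = 3

Maximum matching: {(W1,J2), (W2,J5), (W3,J1)}
Size: 3

This assigns 3 workers to 3 distinct jobs.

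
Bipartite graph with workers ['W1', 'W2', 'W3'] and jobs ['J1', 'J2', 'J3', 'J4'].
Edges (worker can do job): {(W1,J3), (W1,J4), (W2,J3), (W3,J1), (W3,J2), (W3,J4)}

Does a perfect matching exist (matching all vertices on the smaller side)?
Yes, perfect matching exists (size 3)

Perfect matching: {(W1,J4), (W2,J3), (W3,J1)}
All 3 vertices on the smaller side are matched.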